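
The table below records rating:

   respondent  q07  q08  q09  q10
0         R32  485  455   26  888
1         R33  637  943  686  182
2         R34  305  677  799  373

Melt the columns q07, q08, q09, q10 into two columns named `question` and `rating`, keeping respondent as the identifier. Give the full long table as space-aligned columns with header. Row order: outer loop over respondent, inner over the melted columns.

respondent  question  rating
R32         q07       485   
R32         q08       455   
R32         q09       26    
R32         q10       888   
R33         q07       637   
R33         q08       943   
R33         q09       686   
R33         q10       182   
R34         q07       305   
R34         q08       677   
R34         q09       799   
R34         q10       373   

Each (respondent, column) pair becomes one row: 3 × 4 = 12 rows.
For example, (R32, q07) → rating=485.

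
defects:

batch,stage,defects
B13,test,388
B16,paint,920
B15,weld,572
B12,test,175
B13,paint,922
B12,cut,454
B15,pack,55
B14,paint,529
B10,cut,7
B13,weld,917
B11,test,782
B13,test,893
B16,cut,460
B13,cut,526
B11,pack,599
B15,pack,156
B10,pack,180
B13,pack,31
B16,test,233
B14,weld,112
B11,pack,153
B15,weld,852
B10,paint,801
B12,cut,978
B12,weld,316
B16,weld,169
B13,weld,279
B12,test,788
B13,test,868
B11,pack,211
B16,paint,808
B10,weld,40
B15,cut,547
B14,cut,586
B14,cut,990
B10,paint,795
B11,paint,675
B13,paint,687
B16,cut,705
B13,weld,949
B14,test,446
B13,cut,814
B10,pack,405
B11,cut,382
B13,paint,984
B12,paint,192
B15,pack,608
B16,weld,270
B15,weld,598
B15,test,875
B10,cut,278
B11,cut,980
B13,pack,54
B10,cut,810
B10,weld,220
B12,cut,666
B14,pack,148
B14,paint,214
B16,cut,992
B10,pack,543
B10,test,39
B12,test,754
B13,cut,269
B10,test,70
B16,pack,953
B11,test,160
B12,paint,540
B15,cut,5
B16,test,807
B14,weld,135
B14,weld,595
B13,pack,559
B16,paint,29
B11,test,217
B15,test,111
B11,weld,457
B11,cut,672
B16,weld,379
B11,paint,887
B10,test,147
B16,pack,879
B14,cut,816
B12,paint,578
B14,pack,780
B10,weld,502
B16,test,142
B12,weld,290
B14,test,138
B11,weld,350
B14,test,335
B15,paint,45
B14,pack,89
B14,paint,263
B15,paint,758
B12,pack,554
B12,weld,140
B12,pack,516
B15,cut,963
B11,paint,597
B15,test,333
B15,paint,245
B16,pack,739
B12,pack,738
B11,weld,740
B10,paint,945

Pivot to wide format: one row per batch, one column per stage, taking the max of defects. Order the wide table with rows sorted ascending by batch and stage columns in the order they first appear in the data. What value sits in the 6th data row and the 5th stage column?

With rows sorted ascending by batch, row 6 is batch=B15. stage columns in first-appearance order: test, paint, weld, cut, pack; column 5 is pack.
Long rows with batch=B15, stage=pack: max(55, 156, 608) = 608.

608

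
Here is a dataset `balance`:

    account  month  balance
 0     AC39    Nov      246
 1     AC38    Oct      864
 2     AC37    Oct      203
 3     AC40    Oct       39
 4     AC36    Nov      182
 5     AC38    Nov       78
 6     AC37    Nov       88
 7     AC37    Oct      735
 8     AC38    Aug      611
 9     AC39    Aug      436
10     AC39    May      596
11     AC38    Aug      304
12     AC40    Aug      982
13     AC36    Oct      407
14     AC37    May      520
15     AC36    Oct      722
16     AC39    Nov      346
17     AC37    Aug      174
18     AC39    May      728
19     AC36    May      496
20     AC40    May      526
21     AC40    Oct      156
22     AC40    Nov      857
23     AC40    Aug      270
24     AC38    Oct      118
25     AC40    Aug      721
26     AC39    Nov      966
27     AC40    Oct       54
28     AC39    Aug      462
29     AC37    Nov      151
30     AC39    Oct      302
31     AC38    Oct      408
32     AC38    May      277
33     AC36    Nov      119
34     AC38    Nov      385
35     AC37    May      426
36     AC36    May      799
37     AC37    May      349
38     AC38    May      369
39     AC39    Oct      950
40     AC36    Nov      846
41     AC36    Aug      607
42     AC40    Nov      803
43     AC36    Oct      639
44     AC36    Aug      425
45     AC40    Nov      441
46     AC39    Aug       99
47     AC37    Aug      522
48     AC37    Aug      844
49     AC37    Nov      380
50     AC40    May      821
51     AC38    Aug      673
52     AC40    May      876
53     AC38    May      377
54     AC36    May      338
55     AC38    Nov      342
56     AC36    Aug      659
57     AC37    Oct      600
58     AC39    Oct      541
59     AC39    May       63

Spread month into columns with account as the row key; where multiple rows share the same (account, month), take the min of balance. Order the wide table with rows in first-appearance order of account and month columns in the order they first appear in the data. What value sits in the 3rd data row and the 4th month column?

349

With rows in first-appearance order of account, row 3 is account=AC37. month columns in first-appearance order: Nov, Oct, Aug, May; column 4 is May.
Long rows with account=AC37, month=May: min(520, 426, 349) = 349.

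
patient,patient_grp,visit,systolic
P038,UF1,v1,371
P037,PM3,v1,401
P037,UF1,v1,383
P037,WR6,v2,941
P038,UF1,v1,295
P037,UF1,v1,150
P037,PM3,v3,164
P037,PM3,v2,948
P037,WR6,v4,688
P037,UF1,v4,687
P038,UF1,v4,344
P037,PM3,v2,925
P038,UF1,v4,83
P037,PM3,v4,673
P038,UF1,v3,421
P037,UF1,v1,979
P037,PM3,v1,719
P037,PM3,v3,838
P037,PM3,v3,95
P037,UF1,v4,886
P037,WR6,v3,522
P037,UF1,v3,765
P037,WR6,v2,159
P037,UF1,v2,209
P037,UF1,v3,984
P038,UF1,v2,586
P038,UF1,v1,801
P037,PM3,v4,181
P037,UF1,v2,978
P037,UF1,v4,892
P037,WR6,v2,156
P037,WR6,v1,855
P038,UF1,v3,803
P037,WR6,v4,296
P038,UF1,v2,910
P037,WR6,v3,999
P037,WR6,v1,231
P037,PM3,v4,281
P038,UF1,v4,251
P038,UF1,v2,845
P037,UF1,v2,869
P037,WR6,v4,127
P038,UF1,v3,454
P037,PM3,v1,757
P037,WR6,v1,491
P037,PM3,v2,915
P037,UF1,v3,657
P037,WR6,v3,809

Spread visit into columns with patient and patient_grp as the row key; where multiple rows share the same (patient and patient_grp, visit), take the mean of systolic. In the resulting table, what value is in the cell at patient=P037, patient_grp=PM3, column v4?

378.33

Rows with patient=P037, patient_grp=PM3 and visit=v4: systolic values are 673, 181, 281.
(673 + 181 + 281) / 3 = 378.33.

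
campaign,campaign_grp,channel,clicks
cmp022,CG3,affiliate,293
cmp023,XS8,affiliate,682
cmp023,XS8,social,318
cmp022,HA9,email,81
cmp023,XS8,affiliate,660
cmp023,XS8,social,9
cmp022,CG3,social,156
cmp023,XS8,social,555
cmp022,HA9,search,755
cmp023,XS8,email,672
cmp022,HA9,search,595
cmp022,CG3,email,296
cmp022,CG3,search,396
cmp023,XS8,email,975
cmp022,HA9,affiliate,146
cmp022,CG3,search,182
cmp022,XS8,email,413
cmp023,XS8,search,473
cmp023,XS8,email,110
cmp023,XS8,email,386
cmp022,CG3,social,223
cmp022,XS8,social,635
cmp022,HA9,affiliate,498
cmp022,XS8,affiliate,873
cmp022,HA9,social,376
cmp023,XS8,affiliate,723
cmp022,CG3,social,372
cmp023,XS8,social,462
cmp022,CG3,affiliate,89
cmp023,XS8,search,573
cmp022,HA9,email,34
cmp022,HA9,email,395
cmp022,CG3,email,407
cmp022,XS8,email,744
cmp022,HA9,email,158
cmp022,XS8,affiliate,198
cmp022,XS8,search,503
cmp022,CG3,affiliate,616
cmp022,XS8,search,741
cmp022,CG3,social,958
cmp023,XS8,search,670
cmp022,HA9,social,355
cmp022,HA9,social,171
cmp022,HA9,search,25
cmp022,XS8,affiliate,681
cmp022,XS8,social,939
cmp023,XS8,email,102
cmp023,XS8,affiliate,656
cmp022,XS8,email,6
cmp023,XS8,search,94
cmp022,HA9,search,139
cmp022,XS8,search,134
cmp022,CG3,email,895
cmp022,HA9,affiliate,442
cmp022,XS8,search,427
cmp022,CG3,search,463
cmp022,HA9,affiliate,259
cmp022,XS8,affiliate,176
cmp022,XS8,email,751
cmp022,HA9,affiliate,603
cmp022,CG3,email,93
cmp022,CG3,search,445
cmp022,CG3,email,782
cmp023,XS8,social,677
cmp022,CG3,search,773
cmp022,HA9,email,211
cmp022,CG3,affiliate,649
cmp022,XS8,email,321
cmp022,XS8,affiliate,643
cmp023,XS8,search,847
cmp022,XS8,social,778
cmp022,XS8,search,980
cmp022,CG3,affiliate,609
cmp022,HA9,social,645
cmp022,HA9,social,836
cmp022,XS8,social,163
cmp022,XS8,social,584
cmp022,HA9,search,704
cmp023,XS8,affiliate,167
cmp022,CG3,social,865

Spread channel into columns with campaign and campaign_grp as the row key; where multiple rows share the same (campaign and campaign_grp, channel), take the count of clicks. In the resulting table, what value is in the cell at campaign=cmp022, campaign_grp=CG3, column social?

5

Rows with campaign=cmp022, campaign_grp=CG3 and channel=social: clicks values are 156, 223, 372, 958, 865.
5 rows match — count = 5.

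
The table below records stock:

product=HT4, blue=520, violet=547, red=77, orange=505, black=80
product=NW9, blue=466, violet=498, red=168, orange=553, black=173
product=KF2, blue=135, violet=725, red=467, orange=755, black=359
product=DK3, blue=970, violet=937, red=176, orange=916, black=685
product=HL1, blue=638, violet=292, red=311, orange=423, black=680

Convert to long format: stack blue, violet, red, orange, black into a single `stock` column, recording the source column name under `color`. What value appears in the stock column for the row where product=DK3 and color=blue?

970

Unpivoting turns each (product, wide-column) pair into one long row.
The wide cell at row DK3, column blue holds 970, so the long row (DK3, blue) has stock=970.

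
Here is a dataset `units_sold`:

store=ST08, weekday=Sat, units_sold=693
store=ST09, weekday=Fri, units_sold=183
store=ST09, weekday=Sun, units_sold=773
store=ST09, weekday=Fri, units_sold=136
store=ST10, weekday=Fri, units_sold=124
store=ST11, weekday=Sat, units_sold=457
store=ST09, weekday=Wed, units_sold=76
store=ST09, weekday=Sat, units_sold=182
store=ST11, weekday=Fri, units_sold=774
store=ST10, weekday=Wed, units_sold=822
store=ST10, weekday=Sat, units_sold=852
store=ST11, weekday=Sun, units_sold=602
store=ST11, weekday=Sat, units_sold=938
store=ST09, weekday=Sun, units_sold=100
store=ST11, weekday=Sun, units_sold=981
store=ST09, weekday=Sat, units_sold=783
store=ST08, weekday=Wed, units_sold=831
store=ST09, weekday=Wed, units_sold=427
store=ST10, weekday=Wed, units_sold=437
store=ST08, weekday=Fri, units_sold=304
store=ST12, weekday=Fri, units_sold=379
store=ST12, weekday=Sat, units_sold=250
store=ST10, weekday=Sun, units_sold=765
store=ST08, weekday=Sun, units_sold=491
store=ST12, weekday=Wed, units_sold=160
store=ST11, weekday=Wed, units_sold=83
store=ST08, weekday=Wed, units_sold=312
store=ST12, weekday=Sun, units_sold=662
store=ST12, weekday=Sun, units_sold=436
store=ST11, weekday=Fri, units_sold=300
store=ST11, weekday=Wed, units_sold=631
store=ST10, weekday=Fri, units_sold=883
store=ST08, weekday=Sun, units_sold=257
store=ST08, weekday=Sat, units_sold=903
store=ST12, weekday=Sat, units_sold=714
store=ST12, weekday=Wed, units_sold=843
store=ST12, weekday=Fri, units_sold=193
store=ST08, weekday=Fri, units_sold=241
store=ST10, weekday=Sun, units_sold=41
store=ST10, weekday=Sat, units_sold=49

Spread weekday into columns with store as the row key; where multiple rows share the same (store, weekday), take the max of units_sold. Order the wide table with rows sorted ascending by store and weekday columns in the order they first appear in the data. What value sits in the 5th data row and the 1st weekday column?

With rows sorted ascending by store, row 5 is store=ST12. weekday columns in first-appearance order: Sat, Fri, Sun, Wed; column 1 is Sat.
Long rows with store=ST12, weekday=Sat: max(250, 714) = 714.

714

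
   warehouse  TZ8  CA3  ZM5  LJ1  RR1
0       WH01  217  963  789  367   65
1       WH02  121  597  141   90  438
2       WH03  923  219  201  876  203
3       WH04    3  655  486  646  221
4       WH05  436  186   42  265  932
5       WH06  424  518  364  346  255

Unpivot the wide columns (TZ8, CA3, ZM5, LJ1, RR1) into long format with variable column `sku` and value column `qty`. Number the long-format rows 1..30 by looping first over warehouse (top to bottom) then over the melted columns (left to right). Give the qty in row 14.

30 rows total (6 × 5). Row 14: index ⌊(14-1)/5⌋ = 2 into warehouse → WH03; (14-1) mod 5 = 3 into the melted columns → LJ1.
So row 14 is (WH03, LJ1, 876); qty = 876.

876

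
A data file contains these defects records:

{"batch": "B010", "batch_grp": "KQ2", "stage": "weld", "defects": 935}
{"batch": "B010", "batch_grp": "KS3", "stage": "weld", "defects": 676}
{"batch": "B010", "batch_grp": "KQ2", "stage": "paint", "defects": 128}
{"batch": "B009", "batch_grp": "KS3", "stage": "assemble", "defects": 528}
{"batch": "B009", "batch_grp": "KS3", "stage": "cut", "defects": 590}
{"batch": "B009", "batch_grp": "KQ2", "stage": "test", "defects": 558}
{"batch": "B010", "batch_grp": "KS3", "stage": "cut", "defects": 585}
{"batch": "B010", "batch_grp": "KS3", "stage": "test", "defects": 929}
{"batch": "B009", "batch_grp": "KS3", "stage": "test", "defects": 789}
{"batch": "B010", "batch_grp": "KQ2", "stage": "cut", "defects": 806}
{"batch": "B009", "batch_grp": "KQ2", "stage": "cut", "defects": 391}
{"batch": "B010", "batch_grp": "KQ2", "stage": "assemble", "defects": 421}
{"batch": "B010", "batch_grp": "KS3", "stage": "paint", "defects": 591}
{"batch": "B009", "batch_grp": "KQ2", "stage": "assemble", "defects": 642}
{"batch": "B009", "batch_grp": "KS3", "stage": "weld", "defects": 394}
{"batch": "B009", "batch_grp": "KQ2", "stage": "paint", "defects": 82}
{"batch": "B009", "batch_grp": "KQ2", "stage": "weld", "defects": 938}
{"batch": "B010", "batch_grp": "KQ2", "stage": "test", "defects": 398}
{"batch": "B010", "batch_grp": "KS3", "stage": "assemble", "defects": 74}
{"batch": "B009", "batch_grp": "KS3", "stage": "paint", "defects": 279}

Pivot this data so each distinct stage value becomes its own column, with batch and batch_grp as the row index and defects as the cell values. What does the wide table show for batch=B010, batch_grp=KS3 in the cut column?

585

Wide layout: rows indexed by batch and batch_grp, columns are the 5 distinct stage values (weld, paint, assemble, cut, test).
Cell (batch=B010, batch_grp=KS3, stage=cut) draws from the long row where batch=B010, batch_grp=KS3 and stage=cut, which has defects=585.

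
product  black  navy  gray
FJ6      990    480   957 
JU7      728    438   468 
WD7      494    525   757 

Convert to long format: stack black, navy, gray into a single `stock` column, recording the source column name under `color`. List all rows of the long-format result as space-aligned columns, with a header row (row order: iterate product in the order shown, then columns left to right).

Each (product, column) pair becomes one row: 3 × 3 = 9 rows.
For example, (FJ6, black) → stock=990.

product  color  stock
FJ6      black  990  
FJ6      navy   480  
FJ6      gray   957  
JU7      black  728  
JU7      navy   438  
JU7      gray   468  
WD7      black  494  
WD7      navy   525  
WD7      gray   757  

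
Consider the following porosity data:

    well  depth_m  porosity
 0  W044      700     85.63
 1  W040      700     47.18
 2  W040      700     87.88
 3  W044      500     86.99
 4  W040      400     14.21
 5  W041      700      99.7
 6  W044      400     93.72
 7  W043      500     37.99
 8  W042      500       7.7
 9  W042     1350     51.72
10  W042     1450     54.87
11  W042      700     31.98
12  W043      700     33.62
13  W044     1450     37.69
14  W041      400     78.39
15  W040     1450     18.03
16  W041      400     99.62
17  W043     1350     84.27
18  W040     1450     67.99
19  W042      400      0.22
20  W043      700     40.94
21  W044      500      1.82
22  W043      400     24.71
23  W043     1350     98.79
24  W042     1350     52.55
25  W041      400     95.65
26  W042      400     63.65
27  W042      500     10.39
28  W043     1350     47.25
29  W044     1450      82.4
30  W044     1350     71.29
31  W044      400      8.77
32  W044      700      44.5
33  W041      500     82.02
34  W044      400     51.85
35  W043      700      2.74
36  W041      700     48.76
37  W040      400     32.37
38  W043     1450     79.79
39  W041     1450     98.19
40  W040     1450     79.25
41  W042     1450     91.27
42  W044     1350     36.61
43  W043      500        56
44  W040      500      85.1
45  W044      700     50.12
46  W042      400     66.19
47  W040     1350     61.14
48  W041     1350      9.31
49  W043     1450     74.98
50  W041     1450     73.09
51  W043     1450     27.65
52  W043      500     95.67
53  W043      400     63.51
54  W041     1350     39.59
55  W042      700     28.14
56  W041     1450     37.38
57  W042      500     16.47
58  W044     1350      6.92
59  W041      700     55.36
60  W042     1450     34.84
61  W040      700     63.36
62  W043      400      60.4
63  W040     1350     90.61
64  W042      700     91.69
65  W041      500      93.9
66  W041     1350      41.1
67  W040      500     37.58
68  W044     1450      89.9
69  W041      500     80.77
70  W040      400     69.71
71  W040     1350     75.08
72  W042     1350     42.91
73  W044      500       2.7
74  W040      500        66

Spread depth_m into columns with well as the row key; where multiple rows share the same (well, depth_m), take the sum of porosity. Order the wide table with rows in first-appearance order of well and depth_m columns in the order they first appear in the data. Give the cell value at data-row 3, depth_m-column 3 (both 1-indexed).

With rows in first-appearance order of well, row 3 is well=W041. depth_m columns in first-appearance order: 700, 500, 400, 1350, 1450; column 3 is 400.
Long rows with well=W041, depth_m=400: 78.39 + 99.62 + 95.65 = 273.66.

273.66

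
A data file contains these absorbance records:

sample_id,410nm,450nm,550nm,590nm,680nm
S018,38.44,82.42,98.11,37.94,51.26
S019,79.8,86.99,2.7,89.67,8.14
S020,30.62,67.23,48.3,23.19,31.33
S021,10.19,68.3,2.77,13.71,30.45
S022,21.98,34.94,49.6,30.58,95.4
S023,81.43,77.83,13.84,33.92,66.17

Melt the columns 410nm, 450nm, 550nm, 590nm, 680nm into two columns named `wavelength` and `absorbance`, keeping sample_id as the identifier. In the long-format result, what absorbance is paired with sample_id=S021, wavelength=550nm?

Unpivoting turns each (sample_id, wide-column) pair into one long row.
The wide cell at row S021, column 550nm holds 2.77, so the long row (S021, 550nm) has absorbance=2.77.

2.77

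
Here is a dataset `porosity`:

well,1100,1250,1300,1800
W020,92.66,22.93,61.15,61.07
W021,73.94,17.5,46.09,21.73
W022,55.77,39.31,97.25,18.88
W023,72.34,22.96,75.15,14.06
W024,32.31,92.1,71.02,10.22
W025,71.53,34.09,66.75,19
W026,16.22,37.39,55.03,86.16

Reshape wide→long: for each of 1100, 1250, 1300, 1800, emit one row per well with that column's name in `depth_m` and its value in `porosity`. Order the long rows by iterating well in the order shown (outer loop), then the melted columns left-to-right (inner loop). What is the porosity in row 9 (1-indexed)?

55.77

28 rows total (7 × 4). Row 9: index ⌊(9-1)/4⌋ = 2 into well → W022; (9-1) mod 4 = 0 into the melted columns → 1100.
So row 9 is (W022, 1100, 55.77); porosity = 55.77.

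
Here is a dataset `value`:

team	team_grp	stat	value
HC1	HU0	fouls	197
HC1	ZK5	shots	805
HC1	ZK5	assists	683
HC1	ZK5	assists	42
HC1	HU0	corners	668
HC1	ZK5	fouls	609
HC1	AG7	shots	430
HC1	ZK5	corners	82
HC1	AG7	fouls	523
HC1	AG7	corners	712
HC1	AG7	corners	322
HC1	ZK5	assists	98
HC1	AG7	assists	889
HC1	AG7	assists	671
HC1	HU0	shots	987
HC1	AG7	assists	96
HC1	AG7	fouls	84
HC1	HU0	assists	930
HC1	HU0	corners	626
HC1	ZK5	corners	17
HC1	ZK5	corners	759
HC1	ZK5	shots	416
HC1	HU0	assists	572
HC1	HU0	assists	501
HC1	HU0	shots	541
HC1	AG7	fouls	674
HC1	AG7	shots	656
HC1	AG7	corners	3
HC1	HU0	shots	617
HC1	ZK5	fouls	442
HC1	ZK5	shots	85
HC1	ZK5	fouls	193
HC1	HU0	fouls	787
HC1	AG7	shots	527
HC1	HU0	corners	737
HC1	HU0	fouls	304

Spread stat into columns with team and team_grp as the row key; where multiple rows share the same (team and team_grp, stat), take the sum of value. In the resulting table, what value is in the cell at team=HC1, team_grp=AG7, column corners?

Rows with team=HC1, team_grp=AG7 and stat=corners: value values are 712, 322, 3.
712 + 322 + 3 = 1037.

1037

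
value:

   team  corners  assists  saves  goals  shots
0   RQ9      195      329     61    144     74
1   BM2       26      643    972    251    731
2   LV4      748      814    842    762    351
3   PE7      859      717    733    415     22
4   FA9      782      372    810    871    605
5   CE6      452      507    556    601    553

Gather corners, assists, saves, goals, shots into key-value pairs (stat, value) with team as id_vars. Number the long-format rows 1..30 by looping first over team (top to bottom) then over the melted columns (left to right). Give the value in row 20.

22

30 rows total (6 × 5). Row 20: index ⌊(20-1)/5⌋ = 3 into team → PE7; (20-1) mod 5 = 4 into the melted columns → shots.
So row 20 is (PE7, shots, 22); value = 22.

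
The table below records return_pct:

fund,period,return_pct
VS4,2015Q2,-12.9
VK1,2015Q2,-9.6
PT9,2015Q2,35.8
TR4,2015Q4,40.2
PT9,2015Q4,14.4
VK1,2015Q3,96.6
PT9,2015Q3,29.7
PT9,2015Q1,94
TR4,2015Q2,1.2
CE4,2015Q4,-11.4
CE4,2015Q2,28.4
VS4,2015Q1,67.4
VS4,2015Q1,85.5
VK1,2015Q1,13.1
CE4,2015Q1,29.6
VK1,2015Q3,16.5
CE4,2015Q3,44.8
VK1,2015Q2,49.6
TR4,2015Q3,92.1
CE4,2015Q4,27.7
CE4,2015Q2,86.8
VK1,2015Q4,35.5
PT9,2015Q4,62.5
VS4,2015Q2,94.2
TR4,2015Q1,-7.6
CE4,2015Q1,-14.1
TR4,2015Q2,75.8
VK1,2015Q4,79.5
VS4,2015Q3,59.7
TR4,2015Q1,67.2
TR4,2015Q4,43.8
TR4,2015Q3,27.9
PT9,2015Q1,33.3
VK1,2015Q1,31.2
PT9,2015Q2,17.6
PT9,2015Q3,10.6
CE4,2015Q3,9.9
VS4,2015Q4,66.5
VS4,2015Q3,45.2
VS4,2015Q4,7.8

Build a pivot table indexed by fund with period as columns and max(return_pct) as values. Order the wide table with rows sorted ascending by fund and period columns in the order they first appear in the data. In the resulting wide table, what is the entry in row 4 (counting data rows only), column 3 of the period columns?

With rows sorted ascending by fund, row 4 is fund=VK1. period columns in first-appearance order: 2015Q2, 2015Q4, 2015Q3, 2015Q1; column 3 is 2015Q3.
Long rows with fund=VK1, period=2015Q3: max(96.6, 16.5) = 96.6.

96.6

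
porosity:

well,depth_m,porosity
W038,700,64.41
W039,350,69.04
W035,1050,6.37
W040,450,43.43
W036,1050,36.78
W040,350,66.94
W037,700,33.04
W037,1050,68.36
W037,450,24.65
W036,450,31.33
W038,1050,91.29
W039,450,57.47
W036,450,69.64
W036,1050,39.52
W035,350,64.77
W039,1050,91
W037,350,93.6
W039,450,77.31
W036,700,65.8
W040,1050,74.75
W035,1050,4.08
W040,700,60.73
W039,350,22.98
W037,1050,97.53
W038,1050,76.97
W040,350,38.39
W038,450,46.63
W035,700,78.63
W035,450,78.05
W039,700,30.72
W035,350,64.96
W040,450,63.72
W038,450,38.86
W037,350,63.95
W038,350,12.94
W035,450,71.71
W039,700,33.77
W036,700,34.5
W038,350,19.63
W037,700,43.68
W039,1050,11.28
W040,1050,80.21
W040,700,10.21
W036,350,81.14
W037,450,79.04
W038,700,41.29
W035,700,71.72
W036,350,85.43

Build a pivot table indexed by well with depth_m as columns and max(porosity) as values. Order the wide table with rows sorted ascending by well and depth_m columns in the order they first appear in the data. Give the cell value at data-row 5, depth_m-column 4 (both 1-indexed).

77.31

With rows sorted ascending by well, row 5 is well=W039. depth_m columns in first-appearance order: 700, 350, 1050, 450; column 4 is 450.
Long rows with well=W039, depth_m=450: max(57.47, 77.31) = 77.31.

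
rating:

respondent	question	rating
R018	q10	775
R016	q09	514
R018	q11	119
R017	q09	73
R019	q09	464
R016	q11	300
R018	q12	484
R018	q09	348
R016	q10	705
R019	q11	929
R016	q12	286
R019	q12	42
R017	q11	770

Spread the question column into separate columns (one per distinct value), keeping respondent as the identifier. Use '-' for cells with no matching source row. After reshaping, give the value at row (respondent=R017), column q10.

No long-format row has respondent=R017 and question=q10, so the cell is -.

-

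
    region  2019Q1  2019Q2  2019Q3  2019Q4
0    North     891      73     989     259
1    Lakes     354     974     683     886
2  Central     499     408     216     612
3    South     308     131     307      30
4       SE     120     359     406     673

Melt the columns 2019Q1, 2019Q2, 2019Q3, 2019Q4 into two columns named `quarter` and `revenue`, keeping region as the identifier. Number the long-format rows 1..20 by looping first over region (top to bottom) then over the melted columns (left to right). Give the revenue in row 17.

20 rows total (5 × 4). Row 17: index ⌊(17-1)/4⌋ = 4 into region → SE; (17-1) mod 4 = 0 into the melted columns → 2019Q1.
So row 17 is (SE, 2019Q1, 120); revenue = 120.

120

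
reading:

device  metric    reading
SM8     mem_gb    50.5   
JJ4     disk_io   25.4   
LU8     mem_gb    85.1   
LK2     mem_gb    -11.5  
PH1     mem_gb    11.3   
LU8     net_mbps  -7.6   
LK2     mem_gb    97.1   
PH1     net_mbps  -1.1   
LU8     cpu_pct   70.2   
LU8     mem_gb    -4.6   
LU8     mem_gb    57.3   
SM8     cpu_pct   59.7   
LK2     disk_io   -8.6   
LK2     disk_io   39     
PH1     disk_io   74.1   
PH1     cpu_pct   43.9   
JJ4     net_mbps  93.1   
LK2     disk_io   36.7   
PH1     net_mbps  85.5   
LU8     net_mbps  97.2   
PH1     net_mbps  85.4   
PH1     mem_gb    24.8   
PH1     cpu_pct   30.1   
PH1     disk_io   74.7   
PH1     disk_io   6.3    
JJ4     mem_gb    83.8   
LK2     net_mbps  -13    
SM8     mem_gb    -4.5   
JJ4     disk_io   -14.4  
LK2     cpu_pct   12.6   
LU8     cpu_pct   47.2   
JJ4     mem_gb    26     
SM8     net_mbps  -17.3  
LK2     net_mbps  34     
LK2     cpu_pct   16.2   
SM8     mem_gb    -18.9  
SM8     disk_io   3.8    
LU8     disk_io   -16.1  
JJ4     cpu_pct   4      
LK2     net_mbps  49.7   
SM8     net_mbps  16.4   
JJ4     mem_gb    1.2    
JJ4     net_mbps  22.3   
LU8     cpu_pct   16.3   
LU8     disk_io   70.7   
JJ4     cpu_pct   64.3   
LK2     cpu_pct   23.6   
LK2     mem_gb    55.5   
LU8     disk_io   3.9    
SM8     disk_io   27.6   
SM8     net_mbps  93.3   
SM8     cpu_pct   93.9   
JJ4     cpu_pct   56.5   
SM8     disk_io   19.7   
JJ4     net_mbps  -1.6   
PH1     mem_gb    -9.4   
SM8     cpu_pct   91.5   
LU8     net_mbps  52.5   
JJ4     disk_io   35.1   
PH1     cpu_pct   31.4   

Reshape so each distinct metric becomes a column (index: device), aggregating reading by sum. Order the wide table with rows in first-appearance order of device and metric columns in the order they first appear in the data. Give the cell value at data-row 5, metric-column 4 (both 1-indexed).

105.4

With rows in first-appearance order of device, row 5 is device=PH1. metric columns in first-appearance order: mem_gb, disk_io, net_mbps, cpu_pct; column 4 is cpu_pct.
Long rows with device=PH1, metric=cpu_pct: 43.9 + 30.1 + 31.4 = 105.4.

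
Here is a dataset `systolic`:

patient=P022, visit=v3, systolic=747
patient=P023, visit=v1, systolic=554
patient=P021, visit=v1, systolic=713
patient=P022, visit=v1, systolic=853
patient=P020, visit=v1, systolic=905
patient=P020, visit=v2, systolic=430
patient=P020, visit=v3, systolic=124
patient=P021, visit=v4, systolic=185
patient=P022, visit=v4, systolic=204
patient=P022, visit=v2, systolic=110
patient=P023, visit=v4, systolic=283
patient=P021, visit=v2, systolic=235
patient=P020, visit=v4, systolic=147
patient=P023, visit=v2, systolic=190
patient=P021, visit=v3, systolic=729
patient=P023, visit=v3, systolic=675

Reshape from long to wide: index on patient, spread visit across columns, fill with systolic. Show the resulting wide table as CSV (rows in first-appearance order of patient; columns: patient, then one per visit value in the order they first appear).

patient,v3,v1,v2,v4
P022,747,853,110,204
P023,675,554,190,283
P021,729,713,235,185
P020,124,905,430,147

Columns: patient plus the 4 distinct visit values (v3, v1, v2, v4).
For example, row P022 column v3 takes systolic=747 from the long row (P022, v3).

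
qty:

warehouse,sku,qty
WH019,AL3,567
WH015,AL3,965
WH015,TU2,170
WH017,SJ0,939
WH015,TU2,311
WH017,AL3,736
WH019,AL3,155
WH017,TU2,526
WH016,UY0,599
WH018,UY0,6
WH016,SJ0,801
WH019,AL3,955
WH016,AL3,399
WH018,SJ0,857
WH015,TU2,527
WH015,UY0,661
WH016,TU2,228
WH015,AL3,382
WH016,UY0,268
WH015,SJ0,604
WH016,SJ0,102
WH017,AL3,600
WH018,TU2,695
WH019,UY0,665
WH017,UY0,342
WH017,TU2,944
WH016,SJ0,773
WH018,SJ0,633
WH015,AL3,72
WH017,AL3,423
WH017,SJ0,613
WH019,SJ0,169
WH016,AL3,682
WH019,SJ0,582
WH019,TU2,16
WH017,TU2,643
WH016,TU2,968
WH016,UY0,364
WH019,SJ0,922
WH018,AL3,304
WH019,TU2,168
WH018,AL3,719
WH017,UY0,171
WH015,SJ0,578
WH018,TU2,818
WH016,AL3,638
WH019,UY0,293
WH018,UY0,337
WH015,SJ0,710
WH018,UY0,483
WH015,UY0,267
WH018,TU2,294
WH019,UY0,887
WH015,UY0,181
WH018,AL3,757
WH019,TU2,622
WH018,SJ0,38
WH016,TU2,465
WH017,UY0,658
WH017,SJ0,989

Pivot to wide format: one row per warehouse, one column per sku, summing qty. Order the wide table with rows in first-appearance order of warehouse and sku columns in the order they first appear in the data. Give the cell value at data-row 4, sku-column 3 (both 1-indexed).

With rows in first-appearance order of warehouse, row 4 is warehouse=WH016. sku columns in first-appearance order: AL3, TU2, SJ0, UY0; column 3 is SJ0.
Long rows with warehouse=WH016, sku=SJ0: 801 + 102 + 773 = 1676.

1676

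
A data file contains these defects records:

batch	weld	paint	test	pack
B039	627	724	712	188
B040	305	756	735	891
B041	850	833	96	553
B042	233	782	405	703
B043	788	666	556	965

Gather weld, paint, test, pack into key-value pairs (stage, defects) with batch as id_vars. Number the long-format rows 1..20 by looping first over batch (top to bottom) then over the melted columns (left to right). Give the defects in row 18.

666

20 rows total (5 × 4). Row 18: index ⌊(18-1)/4⌋ = 4 into batch → B043; (18-1) mod 4 = 1 into the melted columns → paint.
So row 18 is (B043, paint, 666); defects = 666.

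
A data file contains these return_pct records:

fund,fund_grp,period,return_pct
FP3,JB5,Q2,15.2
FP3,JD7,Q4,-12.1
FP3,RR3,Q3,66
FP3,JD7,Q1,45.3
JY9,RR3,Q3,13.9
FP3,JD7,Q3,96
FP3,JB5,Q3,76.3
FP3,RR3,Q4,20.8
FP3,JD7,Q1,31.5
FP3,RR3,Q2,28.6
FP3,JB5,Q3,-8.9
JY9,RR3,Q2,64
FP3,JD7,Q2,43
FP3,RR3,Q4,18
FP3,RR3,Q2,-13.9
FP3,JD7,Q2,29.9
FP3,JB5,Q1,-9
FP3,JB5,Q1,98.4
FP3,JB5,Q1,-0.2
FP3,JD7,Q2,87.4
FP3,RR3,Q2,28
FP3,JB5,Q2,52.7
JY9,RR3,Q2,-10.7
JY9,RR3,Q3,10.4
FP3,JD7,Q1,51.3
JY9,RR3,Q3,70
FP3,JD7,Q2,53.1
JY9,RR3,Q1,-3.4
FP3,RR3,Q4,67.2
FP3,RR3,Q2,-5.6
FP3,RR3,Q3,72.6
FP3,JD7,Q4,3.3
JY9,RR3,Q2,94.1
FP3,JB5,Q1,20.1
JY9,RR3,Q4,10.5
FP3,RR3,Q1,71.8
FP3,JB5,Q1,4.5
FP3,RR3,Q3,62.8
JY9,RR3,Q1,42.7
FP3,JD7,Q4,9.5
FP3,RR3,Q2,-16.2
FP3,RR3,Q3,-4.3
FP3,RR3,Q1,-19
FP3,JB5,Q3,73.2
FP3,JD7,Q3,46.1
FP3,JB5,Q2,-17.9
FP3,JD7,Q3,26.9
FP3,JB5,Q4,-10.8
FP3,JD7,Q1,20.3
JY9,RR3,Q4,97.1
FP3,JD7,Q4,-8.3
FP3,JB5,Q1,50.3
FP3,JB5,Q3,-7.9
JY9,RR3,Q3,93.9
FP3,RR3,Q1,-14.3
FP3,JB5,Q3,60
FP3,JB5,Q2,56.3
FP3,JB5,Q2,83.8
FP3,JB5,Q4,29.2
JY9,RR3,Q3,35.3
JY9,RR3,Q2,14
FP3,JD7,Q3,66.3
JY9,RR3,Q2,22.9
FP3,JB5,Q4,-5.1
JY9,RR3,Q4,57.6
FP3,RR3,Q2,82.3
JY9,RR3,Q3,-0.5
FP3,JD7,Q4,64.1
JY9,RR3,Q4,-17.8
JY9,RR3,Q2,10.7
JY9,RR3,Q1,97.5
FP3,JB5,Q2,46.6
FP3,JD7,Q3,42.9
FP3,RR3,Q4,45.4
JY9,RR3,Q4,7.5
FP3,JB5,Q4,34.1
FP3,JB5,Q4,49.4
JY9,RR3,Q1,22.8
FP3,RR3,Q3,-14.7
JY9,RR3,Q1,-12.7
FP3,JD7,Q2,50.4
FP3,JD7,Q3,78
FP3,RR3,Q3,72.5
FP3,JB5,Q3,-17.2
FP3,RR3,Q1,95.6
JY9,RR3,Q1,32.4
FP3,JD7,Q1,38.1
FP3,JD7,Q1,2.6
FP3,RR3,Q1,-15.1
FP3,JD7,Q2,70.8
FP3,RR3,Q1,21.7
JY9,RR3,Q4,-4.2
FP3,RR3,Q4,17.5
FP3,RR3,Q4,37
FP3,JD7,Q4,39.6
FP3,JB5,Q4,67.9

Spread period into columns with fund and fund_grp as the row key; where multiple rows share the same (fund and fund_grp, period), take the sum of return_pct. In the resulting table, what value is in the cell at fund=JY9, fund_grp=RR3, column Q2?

Rows with fund=JY9, fund_grp=RR3 and period=Q2: return_pct values are 64, -10.7, 94.1, 14, 22.9, 10.7.
64 + -10.7 + 94.1 + 14 + 22.9 + 10.7 = 195.

195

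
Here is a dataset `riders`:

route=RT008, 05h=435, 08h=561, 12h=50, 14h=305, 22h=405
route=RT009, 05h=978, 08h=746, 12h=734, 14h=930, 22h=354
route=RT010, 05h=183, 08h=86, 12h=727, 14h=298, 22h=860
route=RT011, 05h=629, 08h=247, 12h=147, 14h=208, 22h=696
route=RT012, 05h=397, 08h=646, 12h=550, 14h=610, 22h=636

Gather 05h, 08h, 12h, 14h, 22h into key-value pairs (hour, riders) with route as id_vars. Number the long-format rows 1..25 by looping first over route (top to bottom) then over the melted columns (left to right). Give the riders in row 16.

629

25 rows total (5 × 5). Row 16: index ⌊(16-1)/5⌋ = 3 into route → RT011; (16-1) mod 5 = 0 into the melted columns → 05h.
So row 16 is (RT011, 05h, 629); riders = 629.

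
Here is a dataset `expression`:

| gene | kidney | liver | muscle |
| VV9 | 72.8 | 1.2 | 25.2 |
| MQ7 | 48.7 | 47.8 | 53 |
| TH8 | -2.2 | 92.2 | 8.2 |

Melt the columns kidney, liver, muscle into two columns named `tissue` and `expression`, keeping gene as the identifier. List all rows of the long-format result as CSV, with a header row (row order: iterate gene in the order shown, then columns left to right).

Each (gene, column) pair becomes one row: 3 × 3 = 9 rows.
For example, (VV9, kidney) → expression=72.8.

gene,tissue,expression
VV9,kidney,72.8
VV9,liver,1.2
VV9,muscle,25.2
MQ7,kidney,48.7
MQ7,liver,47.8
MQ7,muscle,53
TH8,kidney,-2.2
TH8,liver,92.2
TH8,muscle,8.2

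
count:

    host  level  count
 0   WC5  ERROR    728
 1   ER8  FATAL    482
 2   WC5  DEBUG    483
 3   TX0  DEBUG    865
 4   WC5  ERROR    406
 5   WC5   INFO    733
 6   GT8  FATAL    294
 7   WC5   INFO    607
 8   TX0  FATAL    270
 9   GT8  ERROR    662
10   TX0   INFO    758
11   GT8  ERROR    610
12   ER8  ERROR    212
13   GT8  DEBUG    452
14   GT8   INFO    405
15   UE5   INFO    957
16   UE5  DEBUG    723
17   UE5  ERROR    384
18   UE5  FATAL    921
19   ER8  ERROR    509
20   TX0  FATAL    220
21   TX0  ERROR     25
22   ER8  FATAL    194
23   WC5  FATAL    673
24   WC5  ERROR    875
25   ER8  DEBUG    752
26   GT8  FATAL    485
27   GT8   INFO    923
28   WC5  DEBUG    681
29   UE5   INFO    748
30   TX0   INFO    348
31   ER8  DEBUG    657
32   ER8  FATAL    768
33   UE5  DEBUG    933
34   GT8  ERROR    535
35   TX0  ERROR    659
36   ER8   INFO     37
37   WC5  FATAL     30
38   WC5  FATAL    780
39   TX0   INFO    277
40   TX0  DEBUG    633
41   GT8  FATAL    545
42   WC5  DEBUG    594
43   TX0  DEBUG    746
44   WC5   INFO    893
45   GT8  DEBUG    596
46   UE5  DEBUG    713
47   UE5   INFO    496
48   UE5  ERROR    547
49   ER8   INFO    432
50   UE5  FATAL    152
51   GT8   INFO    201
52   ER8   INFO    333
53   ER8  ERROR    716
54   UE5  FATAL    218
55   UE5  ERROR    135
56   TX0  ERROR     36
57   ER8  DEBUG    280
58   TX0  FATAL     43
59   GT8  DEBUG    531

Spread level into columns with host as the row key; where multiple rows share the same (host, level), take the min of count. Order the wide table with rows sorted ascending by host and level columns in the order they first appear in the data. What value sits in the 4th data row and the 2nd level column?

152

With rows sorted ascending by host, row 4 is host=UE5. level columns in first-appearance order: ERROR, FATAL, DEBUG, INFO; column 2 is FATAL.
Long rows with host=UE5, level=FATAL: min(921, 152, 218) = 152.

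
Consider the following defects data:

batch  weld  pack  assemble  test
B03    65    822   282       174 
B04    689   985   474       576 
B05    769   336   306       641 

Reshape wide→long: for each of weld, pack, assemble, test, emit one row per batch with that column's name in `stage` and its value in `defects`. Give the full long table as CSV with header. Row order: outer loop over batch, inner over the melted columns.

batch,stage,defects
B03,weld,65
B03,pack,822
B03,assemble,282
B03,test,174
B04,weld,689
B04,pack,985
B04,assemble,474
B04,test,576
B05,weld,769
B05,pack,336
B05,assemble,306
B05,test,641

Each (batch, column) pair becomes one row: 3 × 4 = 12 rows.
For example, (B03, weld) → defects=65.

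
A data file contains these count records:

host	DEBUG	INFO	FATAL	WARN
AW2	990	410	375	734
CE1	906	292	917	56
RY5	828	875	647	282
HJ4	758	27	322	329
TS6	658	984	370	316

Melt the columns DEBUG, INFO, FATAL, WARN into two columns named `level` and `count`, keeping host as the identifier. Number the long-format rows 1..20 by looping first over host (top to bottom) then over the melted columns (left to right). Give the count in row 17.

658

20 rows total (5 × 4). Row 17: index ⌊(17-1)/4⌋ = 4 into host → TS6; (17-1) mod 4 = 0 into the melted columns → DEBUG.
So row 17 is (TS6, DEBUG, 658); count = 658.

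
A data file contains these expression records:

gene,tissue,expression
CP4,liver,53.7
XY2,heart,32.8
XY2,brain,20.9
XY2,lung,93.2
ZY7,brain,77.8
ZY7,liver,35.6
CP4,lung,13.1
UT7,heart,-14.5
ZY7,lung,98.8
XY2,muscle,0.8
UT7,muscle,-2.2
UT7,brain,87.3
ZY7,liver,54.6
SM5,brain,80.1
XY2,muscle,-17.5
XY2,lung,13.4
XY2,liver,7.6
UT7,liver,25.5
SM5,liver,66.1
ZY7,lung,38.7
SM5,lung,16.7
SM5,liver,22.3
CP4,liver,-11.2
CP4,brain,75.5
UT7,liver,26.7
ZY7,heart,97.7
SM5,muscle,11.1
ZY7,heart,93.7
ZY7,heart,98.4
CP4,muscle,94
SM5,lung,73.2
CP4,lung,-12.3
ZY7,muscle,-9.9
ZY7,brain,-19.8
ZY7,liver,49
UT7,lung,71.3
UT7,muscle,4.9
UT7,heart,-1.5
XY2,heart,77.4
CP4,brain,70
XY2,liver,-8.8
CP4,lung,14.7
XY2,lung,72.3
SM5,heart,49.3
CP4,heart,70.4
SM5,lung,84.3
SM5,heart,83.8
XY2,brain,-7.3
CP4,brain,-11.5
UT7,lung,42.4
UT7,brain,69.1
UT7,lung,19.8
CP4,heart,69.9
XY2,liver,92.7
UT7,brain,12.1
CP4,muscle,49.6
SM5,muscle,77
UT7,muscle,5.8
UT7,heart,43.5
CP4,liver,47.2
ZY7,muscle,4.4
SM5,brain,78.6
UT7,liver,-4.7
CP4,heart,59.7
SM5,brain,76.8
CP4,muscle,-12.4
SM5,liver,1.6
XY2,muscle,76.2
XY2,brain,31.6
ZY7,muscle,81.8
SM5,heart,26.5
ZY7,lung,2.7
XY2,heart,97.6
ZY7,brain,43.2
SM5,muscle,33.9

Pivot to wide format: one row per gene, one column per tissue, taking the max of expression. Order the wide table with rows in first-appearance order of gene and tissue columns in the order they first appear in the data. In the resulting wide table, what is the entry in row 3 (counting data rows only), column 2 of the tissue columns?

98.4

With rows in first-appearance order of gene, row 3 is gene=ZY7. tissue columns in first-appearance order: liver, heart, brain, lung, muscle; column 2 is heart.
Long rows with gene=ZY7, tissue=heart: max(97.7, 93.7, 98.4) = 98.4.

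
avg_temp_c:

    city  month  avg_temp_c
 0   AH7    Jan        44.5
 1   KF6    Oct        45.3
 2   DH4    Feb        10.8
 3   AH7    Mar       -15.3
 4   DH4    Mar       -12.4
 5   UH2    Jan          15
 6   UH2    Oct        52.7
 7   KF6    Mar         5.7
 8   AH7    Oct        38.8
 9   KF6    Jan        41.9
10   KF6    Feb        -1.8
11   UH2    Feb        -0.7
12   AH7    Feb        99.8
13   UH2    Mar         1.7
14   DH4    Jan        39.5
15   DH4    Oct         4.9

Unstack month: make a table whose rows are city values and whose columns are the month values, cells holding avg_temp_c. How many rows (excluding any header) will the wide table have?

4 distinct city values → 4 rows.

4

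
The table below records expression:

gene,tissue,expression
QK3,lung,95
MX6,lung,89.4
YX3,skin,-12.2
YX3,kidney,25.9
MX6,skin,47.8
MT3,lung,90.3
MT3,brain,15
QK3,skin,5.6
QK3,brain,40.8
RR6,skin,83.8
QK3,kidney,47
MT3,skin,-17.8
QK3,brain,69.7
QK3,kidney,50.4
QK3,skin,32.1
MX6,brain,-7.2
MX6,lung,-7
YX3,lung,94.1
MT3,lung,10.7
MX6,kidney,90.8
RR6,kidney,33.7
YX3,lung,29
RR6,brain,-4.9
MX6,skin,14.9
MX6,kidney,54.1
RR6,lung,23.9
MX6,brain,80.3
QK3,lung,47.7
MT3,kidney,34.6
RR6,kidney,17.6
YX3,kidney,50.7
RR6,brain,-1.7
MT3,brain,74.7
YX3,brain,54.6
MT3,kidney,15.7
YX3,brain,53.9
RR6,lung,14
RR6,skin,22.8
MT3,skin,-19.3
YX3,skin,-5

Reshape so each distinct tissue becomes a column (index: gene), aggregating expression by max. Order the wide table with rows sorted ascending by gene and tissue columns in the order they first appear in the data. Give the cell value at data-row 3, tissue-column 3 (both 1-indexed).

50.4

With rows sorted ascending by gene, row 3 is gene=QK3. tissue columns in first-appearance order: lung, skin, kidney, brain; column 3 is kidney.
Long rows with gene=QK3, tissue=kidney: max(47, 50.4) = 50.4.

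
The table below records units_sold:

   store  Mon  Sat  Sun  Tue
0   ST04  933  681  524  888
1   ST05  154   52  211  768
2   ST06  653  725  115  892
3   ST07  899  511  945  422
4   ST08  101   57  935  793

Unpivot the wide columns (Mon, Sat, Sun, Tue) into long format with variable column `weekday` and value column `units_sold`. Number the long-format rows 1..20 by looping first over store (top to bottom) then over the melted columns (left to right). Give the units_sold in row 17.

101

20 rows total (5 × 4). Row 17: index ⌊(17-1)/4⌋ = 4 into store → ST08; (17-1) mod 4 = 0 into the melted columns → Mon.
So row 17 is (ST08, Mon, 101); units_sold = 101.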